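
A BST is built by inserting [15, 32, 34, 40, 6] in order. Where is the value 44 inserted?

Starting tree (level order): [15, 6, 32, None, None, None, 34, None, 40]
Insertion path: 15 -> 32 -> 34 -> 40
Result: insert 44 as right child of 40
Final tree (level order): [15, 6, 32, None, None, None, 34, None, 40, None, 44]


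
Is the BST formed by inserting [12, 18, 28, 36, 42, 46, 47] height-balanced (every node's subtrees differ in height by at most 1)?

Tree (level-order array): [12, None, 18, None, 28, None, 36, None, 42, None, 46, None, 47]
Definition: a tree is height-balanced if, at every node, |h(left) - h(right)| <= 1 (empty subtree has height -1).
Bottom-up per-node check:
  node 47: h_left=-1, h_right=-1, diff=0 [OK], height=0
  node 46: h_left=-1, h_right=0, diff=1 [OK], height=1
  node 42: h_left=-1, h_right=1, diff=2 [FAIL (|-1-1|=2 > 1)], height=2
  node 36: h_left=-1, h_right=2, diff=3 [FAIL (|-1-2|=3 > 1)], height=3
  node 28: h_left=-1, h_right=3, diff=4 [FAIL (|-1-3|=4 > 1)], height=4
  node 18: h_left=-1, h_right=4, diff=5 [FAIL (|-1-4|=5 > 1)], height=5
  node 12: h_left=-1, h_right=5, diff=6 [FAIL (|-1-5|=6 > 1)], height=6
Node 42 violates the condition: |-1 - 1| = 2 > 1.
Result: Not balanced


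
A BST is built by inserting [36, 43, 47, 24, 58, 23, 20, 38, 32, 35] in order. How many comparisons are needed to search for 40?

Search path for 40: 36 -> 43 -> 38
Found: False
Comparisons: 3


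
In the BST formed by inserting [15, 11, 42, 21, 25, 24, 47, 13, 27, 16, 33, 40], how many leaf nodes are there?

Tree built from: [15, 11, 42, 21, 25, 24, 47, 13, 27, 16, 33, 40]
Tree (level-order array): [15, 11, 42, None, 13, 21, 47, None, None, 16, 25, None, None, None, None, 24, 27, None, None, None, 33, None, 40]
Rule: A leaf has 0 children.
Per-node child counts:
  node 15: 2 child(ren)
  node 11: 1 child(ren)
  node 13: 0 child(ren)
  node 42: 2 child(ren)
  node 21: 2 child(ren)
  node 16: 0 child(ren)
  node 25: 2 child(ren)
  node 24: 0 child(ren)
  node 27: 1 child(ren)
  node 33: 1 child(ren)
  node 40: 0 child(ren)
  node 47: 0 child(ren)
Matching nodes: [13, 16, 24, 40, 47]
Count of leaf nodes: 5


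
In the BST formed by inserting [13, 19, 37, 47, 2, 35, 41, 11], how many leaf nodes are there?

Tree built from: [13, 19, 37, 47, 2, 35, 41, 11]
Tree (level-order array): [13, 2, 19, None, 11, None, 37, None, None, 35, 47, None, None, 41]
Rule: A leaf has 0 children.
Per-node child counts:
  node 13: 2 child(ren)
  node 2: 1 child(ren)
  node 11: 0 child(ren)
  node 19: 1 child(ren)
  node 37: 2 child(ren)
  node 35: 0 child(ren)
  node 47: 1 child(ren)
  node 41: 0 child(ren)
Matching nodes: [11, 35, 41]
Count of leaf nodes: 3


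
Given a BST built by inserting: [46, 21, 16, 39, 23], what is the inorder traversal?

Tree insertion order: [46, 21, 16, 39, 23]
Tree (level-order array): [46, 21, None, 16, 39, None, None, 23]
Inorder traversal: [16, 21, 23, 39, 46]


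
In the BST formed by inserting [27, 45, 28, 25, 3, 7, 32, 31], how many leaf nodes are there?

Tree built from: [27, 45, 28, 25, 3, 7, 32, 31]
Tree (level-order array): [27, 25, 45, 3, None, 28, None, None, 7, None, 32, None, None, 31]
Rule: A leaf has 0 children.
Per-node child counts:
  node 27: 2 child(ren)
  node 25: 1 child(ren)
  node 3: 1 child(ren)
  node 7: 0 child(ren)
  node 45: 1 child(ren)
  node 28: 1 child(ren)
  node 32: 1 child(ren)
  node 31: 0 child(ren)
Matching nodes: [7, 31]
Count of leaf nodes: 2


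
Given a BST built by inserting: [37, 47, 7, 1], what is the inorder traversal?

Tree insertion order: [37, 47, 7, 1]
Tree (level-order array): [37, 7, 47, 1]
Inorder traversal: [1, 7, 37, 47]


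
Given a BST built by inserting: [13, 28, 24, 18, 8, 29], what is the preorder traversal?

Tree insertion order: [13, 28, 24, 18, 8, 29]
Tree (level-order array): [13, 8, 28, None, None, 24, 29, 18]
Preorder traversal: [13, 8, 28, 24, 18, 29]


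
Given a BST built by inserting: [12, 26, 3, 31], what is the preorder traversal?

Tree insertion order: [12, 26, 3, 31]
Tree (level-order array): [12, 3, 26, None, None, None, 31]
Preorder traversal: [12, 3, 26, 31]


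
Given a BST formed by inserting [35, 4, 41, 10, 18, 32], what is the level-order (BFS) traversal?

Tree insertion order: [35, 4, 41, 10, 18, 32]
Tree (level-order array): [35, 4, 41, None, 10, None, None, None, 18, None, 32]
BFS from the root, enqueuing left then right child of each popped node:
  queue [35] -> pop 35, enqueue [4, 41], visited so far: [35]
  queue [4, 41] -> pop 4, enqueue [10], visited so far: [35, 4]
  queue [41, 10] -> pop 41, enqueue [none], visited so far: [35, 4, 41]
  queue [10] -> pop 10, enqueue [18], visited so far: [35, 4, 41, 10]
  queue [18] -> pop 18, enqueue [32], visited so far: [35, 4, 41, 10, 18]
  queue [32] -> pop 32, enqueue [none], visited so far: [35, 4, 41, 10, 18, 32]
Result: [35, 4, 41, 10, 18, 32]


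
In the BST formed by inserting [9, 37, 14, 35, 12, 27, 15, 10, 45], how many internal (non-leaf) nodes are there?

Tree built from: [9, 37, 14, 35, 12, 27, 15, 10, 45]
Tree (level-order array): [9, None, 37, 14, 45, 12, 35, None, None, 10, None, 27, None, None, None, 15]
Rule: An internal node has at least one child.
Per-node child counts:
  node 9: 1 child(ren)
  node 37: 2 child(ren)
  node 14: 2 child(ren)
  node 12: 1 child(ren)
  node 10: 0 child(ren)
  node 35: 1 child(ren)
  node 27: 1 child(ren)
  node 15: 0 child(ren)
  node 45: 0 child(ren)
Matching nodes: [9, 37, 14, 12, 35, 27]
Count of internal (non-leaf) nodes: 6


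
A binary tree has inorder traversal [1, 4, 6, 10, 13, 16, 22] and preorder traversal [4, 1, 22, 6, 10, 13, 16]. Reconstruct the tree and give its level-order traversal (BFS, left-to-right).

Inorder:  [1, 4, 6, 10, 13, 16, 22]
Preorder: [4, 1, 22, 6, 10, 13, 16]
Algorithm: preorder visits root first, so consume preorder in order;
for each root, split the current inorder slice at that value into
left-subtree inorder and right-subtree inorder, then recurse.
Recursive splits:
  root=4; inorder splits into left=[1], right=[6, 10, 13, 16, 22]
  root=1; inorder splits into left=[], right=[]
  root=22; inorder splits into left=[6, 10, 13, 16], right=[]
  root=6; inorder splits into left=[], right=[10, 13, 16]
  root=10; inorder splits into left=[], right=[13, 16]
  root=13; inorder splits into left=[], right=[16]
  root=16; inorder splits into left=[], right=[]
Reconstructed level-order: [4, 1, 22, 6, 10, 13, 16]


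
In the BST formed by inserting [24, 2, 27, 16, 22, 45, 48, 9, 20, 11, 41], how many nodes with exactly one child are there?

Tree built from: [24, 2, 27, 16, 22, 45, 48, 9, 20, 11, 41]
Tree (level-order array): [24, 2, 27, None, 16, None, 45, 9, 22, 41, 48, None, 11, 20]
Rule: These are nodes with exactly 1 non-null child.
Per-node child counts:
  node 24: 2 child(ren)
  node 2: 1 child(ren)
  node 16: 2 child(ren)
  node 9: 1 child(ren)
  node 11: 0 child(ren)
  node 22: 1 child(ren)
  node 20: 0 child(ren)
  node 27: 1 child(ren)
  node 45: 2 child(ren)
  node 41: 0 child(ren)
  node 48: 0 child(ren)
Matching nodes: [2, 9, 22, 27]
Count of nodes with exactly one child: 4


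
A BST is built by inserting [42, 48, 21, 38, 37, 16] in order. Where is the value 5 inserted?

Starting tree (level order): [42, 21, 48, 16, 38, None, None, None, None, 37]
Insertion path: 42 -> 21 -> 16
Result: insert 5 as left child of 16
Final tree (level order): [42, 21, 48, 16, 38, None, None, 5, None, 37]


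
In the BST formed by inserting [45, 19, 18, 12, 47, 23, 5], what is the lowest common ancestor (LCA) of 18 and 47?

Tree insertion order: [45, 19, 18, 12, 47, 23, 5]
Tree (level-order array): [45, 19, 47, 18, 23, None, None, 12, None, None, None, 5]
In a BST, the LCA of p=18, q=47 is the first node v on the
root-to-leaf path with p <= v <= q (go left if both < v, right if both > v).
Walk from root:
  at 45: 18 <= 45 <= 47, this is the LCA
LCA = 45


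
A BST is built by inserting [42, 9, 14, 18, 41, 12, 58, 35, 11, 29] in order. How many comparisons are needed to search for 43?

Search path for 43: 42 -> 58
Found: False
Comparisons: 2


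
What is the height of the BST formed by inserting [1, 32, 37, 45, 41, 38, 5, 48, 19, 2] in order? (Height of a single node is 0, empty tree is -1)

Insertion order: [1, 32, 37, 45, 41, 38, 5, 48, 19, 2]
Tree (level-order array): [1, None, 32, 5, 37, 2, 19, None, 45, None, None, None, None, 41, 48, 38]
Compute height bottom-up (empty subtree = -1):
  height(2) = 1 + max(-1, -1) = 0
  height(19) = 1 + max(-1, -1) = 0
  height(5) = 1 + max(0, 0) = 1
  height(38) = 1 + max(-1, -1) = 0
  height(41) = 1 + max(0, -1) = 1
  height(48) = 1 + max(-1, -1) = 0
  height(45) = 1 + max(1, 0) = 2
  height(37) = 1 + max(-1, 2) = 3
  height(32) = 1 + max(1, 3) = 4
  height(1) = 1 + max(-1, 4) = 5
Height = 5


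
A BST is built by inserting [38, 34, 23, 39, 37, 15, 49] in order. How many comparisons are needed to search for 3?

Search path for 3: 38 -> 34 -> 23 -> 15
Found: False
Comparisons: 4


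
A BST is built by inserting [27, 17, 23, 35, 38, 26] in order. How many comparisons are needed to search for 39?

Search path for 39: 27 -> 35 -> 38
Found: False
Comparisons: 3


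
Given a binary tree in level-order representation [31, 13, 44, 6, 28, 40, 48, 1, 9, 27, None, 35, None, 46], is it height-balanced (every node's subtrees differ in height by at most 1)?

Tree (level-order array): [31, 13, 44, 6, 28, 40, 48, 1, 9, 27, None, 35, None, 46]
Definition: a tree is height-balanced if, at every node, |h(left) - h(right)| <= 1 (empty subtree has height -1).
Bottom-up per-node check:
  node 1: h_left=-1, h_right=-1, diff=0 [OK], height=0
  node 9: h_left=-1, h_right=-1, diff=0 [OK], height=0
  node 6: h_left=0, h_right=0, diff=0 [OK], height=1
  node 27: h_left=-1, h_right=-1, diff=0 [OK], height=0
  node 28: h_left=0, h_right=-1, diff=1 [OK], height=1
  node 13: h_left=1, h_right=1, diff=0 [OK], height=2
  node 35: h_left=-1, h_right=-1, diff=0 [OK], height=0
  node 40: h_left=0, h_right=-1, diff=1 [OK], height=1
  node 46: h_left=-1, h_right=-1, diff=0 [OK], height=0
  node 48: h_left=0, h_right=-1, diff=1 [OK], height=1
  node 44: h_left=1, h_right=1, diff=0 [OK], height=2
  node 31: h_left=2, h_right=2, diff=0 [OK], height=3
All nodes satisfy the balance condition.
Result: Balanced


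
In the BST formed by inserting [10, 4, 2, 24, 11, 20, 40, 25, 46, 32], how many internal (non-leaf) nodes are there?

Tree built from: [10, 4, 2, 24, 11, 20, 40, 25, 46, 32]
Tree (level-order array): [10, 4, 24, 2, None, 11, 40, None, None, None, 20, 25, 46, None, None, None, 32]
Rule: An internal node has at least one child.
Per-node child counts:
  node 10: 2 child(ren)
  node 4: 1 child(ren)
  node 2: 0 child(ren)
  node 24: 2 child(ren)
  node 11: 1 child(ren)
  node 20: 0 child(ren)
  node 40: 2 child(ren)
  node 25: 1 child(ren)
  node 32: 0 child(ren)
  node 46: 0 child(ren)
Matching nodes: [10, 4, 24, 11, 40, 25]
Count of internal (non-leaf) nodes: 6


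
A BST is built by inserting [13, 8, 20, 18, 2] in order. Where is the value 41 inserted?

Starting tree (level order): [13, 8, 20, 2, None, 18]
Insertion path: 13 -> 20
Result: insert 41 as right child of 20
Final tree (level order): [13, 8, 20, 2, None, 18, 41]


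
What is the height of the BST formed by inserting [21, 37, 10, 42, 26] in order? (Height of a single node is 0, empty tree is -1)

Insertion order: [21, 37, 10, 42, 26]
Tree (level-order array): [21, 10, 37, None, None, 26, 42]
Compute height bottom-up (empty subtree = -1):
  height(10) = 1 + max(-1, -1) = 0
  height(26) = 1 + max(-1, -1) = 0
  height(42) = 1 + max(-1, -1) = 0
  height(37) = 1 + max(0, 0) = 1
  height(21) = 1 + max(0, 1) = 2
Height = 2


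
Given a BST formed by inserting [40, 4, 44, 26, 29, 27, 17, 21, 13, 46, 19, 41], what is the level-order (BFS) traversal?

Tree insertion order: [40, 4, 44, 26, 29, 27, 17, 21, 13, 46, 19, 41]
Tree (level-order array): [40, 4, 44, None, 26, 41, 46, 17, 29, None, None, None, None, 13, 21, 27, None, None, None, 19]
BFS from the root, enqueuing left then right child of each popped node:
  queue [40] -> pop 40, enqueue [4, 44], visited so far: [40]
  queue [4, 44] -> pop 4, enqueue [26], visited so far: [40, 4]
  queue [44, 26] -> pop 44, enqueue [41, 46], visited so far: [40, 4, 44]
  queue [26, 41, 46] -> pop 26, enqueue [17, 29], visited so far: [40, 4, 44, 26]
  queue [41, 46, 17, 29] -> pop 41, enqueue [none], visited so far: [40, 4, 44, 26, 41]
  queue [46, 17, 29] -> pop 46, enqueue [none], visited so far: [40, 4, 44, 26, 41, 46]
  queue [17, 29] -> pop 17, enqueue [13, 21], visited so far: [40, 4, 44, 26, 41, 46, 17]
  queue [29, 13, 21] -> pop 29, enqueue [27], visited so far: [40, 4, 44, 26, 41, 46, 17, 29]
  queue [13, 21, 27] -> pop 13, enqueue [none], visited so far: [40, 4, 44, 26, 41, 46, 17, 29, 13]
  queue [21, 27] -> pop 21, enqueue [19], visited so far: [40, 4, 44, 26, 41, 46, 17, 29, 13, 21]
  queue [27, 19] -> pop 27, enqueue [none], visited so far: [40, 4, 44, 26, 41, 46, 17, 29, 13, 21, 27]
  queue [19] -> pop 19, enqueue [none], visited so far: [40, 4, 44, 26, 41, 46, 17, 29, 13, 21, 27, 19]
Result: [40, 4, 44, 26, 41, 46, 17, 29, 13, 21, 27, 19]


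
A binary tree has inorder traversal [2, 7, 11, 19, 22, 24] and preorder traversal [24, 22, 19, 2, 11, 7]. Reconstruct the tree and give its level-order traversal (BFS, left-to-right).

Inorder:  [2, 7, 11, 19, 22, 24]
Preorder: [24, 22, 19, 2, 11, 7]
Algorithm: preorder visits root first, so consume preorder in order;
for each root, split the current inorder slice at that value into
left-subtree inorder and right-subtree inorder, then recurse.
Recursive splits:
  root=24; inorder splits into left=[2, 7, 11, 19, 22], right=[]
  root=22; inorder splits into left=[2, 7, 11, 19], right=[]
  root=19; inorder splits into left=[2, 7, 11], right=[]
  root=2; inorder splits into left=[], right=[7, 11]
  root=11; inorder splits into left=[7], right=[]
  root=7; inorder splits into left=[], right=[]
Reconstructed level-order: [24, 22, 19, 2, 11, 7]


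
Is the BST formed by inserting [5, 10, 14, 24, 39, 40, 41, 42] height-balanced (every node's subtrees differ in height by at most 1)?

Tree (level-order array): [5, None, 10, None, 14, None, 24, None, 39, None, 40, None, 41, None, 42]
Definition: a tree is height-balanced if, at every node, |h(left) - h(right)| <= 1 (empty subtree has height -1).
Bottom-up per-node check:
  node 42: h_left=-1, h_right=-1, diff=0 [OK], height=0
  node 41: h_left=-1, h_right=0, diff=1 [OK], height=1
  node 40: h_left=-1, h_right=1, diff=2 [FAIL (|-1-1|=2 > 1)], height=2
  node 39: h_left=-1, h_right=2, diff=3 [FAIL (|-1-2|=3 > 1)], height=3
  node 24: h_left=-1, h_right=3, diff=4 [FAIL (|-1-3|=4 > 1)], height=4
  node 14: h_left=-1, h_right=4, diff=5 [FAIL (|-1-4|=5 > 1)], height=5
  node 10: h_left=-1, h_right=5, diff=6 [FAIL (|-1-5|=6 > 1)], height=6
  node 5: h_left=-1, h_right=6, diff=7 [FAIL (|-1-6|=7 > 1)], height=7
Node 40 violates the condition: |-1 - 1| = 2 > 1.
Result: Not balanced


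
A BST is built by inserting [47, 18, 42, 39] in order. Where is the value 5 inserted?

Starting tree (level order): [47, 18, None, None, 42, 39]
Insertion path: 47 -> 18
Result: insert 5 as left child of 18
Final tree (level order): [47, 18, None, 5, 42, None, None, 39]


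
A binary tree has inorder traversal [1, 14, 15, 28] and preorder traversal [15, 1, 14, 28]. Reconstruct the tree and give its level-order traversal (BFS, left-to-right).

Inorder:  [1, 14, 15, 28]
Preorder: [15, 1, 14, 28]
Algorithm: preorder visits root first, so consume preorder in order;
for each root, split the current inorder slice at that value into
left-subtree inorder and right-subtree inorder, then recurse.
Recursive splits:
  root=15; inorder splits into left=[1, 14], right=[28]
  root=1; inorder splits into left=[], right=[14]
  root=14; inorder splits into left=[], right=[]
  root=28; inorder splits into left=[], right=[]
Reconstructed level-order: [15, 1, 28, 14]


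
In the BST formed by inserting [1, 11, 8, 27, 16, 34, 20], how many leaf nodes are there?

Tree built from: [1, 11, 8, 27, 16, 34, 20]
Tree (level-order array): [1, None, 11, 8, 27, None, None, 16, 34, None, 20]
Rule: A leaf has 0 children.
Per-node child counts:
  node 1: 1 child(ren)
  node 11: 2 child(ren)
  node 8: 0 child(ren)
  node 27: 2 child(ren)
  node 16: 1 child(ren)
  node 20: 0 child(ren)
  node 34: 0 child(ren)
Matching nodes: [8, 20, 34]
Count of leaf nodes: 3


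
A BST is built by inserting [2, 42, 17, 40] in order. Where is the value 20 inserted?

Starting tree (level order): [2, None, 42, 17, None, None, 40]
Insertion path: 2 -> 42 -> 17 -> 40
Result: insert 20 as left child of 40
Final tree (level order): [2, None, 42, 17, None, None, 40, 20]


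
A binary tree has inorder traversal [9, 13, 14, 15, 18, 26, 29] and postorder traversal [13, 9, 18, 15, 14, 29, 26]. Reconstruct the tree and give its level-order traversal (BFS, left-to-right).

Inorder:   [9, 13, 14, 15, 18, 26, 29]
Postorder: [13, 9, 18, 15, 14, 29, 26]
Algorithm: postorder visits root last, so walk postorder right-to-left;
each value is the root of the current inorder slice — split it at that
value, recurse on the right subtree first, then the left.
Recursive splits:
  root=26; inorder splits into left=[9, 13, 14, 15, 18], right=[29]
  root=29; inorder splits into left=[], right=[]
  root=14; inorder splits into left=[9, 13], right=[15, 18]
  root=15; inorder splits into left=[], right=[18]
  root=18; inorder splits into left=[], right=[]
  root=9; inorder splits into left=[], right=[13]
  root=13; inorder splits into left=[], right=[]
Reconstructed level-order: [26, 14, 29, 9, 15, 13, 18]


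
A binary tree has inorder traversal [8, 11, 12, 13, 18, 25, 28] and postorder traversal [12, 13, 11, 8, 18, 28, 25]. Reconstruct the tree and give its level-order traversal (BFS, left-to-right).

Inorder:   [8, 11, 12, 13, 18, 25, 28]
Postorder: [12, 13, 11, 8, 18, 28, 25]
Algorithm: postorder visits root last, so walk postorder right-to-left;
each value is the root of the current inorder slice — split it at that
value, recurse on the right subtree first, then the left.
Recursive splits:
  root=25; inorder splits into left=[8, 11, 12, 13, 18], right=[28]
  root=28; inorder splits into left=[], right=[]
  root=18; inorder splits into left=[8, 11, 12, 13], right=[]
  root=8; inorder splits into left=[], right=[11, 12, 13]
  root=11; inorder splits into left=[], right=[12, 13]
  root=13; inorder splits into left=[12], right=[]
  root=12; inorder splits into left=[], right=[]
Reconstructed level-order: [25, 18, 28, 8, 11, 13, 12]


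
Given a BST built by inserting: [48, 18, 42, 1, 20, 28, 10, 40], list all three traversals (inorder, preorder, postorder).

Tree insertion order: [48, 18, 42, 1, 20, 28, 10, 40]
Tree (level-order array): [48, 18, None, 1, 42, None, 10, 20, None, None, None, None, 28, None, 40]
Inorder (L, root, R): [1, 10, 18, 20, 28, 40, 42, 48]
Preorder (root, L, R): [48, 18, 1, 10, 42, 20, 28, 40]
Postorder (L, R, root): [10, 1, 40, 28, 20, 42, 18, 48]


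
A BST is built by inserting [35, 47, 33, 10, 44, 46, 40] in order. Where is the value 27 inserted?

Starting tree (level order): [35, 33, 47, 10, None, 44, None, None, None, 40, 46]
Insertion path: 35 -> 33 -> 10
Result: insert 27 as right child of 10
Final tree (level order): [35, 33, 47, 10, None, 44, None, None, 27, 40, 46]


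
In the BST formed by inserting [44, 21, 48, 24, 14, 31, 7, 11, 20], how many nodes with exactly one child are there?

Tree built from: [44, 21, 48, 24, 14, 31, 7, 11, 20]
Tree (level-order array): [44, 21, 48, 14, 24, None, None, 7, 20, None, 31, None, 11]
Rule: These are nodes with exactly 1 non-null child.
Per-node child counts:
  node 44: 2 child(ren)
  node 21: 2 child(ren)
  node 14: 2 child(ren)
  node 7: 1 child(ren)
  node 11: 0 child(ren)
  node 20: 0 child(ren)
  node 24: 1 child(ren)
  node 31: 0 child(ren)
  node 48: 0 child(ren)
Matching nodes: [7, 24]
Count of nodes with exactly one child: 2


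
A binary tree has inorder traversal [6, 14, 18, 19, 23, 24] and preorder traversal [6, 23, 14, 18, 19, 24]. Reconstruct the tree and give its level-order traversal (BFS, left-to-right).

Inorder:  [6, 14, 18, 19, 23, 24]
Preorder: [6, 23, 14, 18, 19, 24]
Algorithm: preorder visits root first, so consume preorder in order;
for each root, split the current inorder slice at that value into
left-subtree inorder and right-subtree inorder, then recurse.
Recursive splits:
  root=6; inorder splits into left=[], right=[14, 18, 19, 23, 24]
  root=23; inorder splits into left=[14, 18, 19], right=[24]
  root=14; inorder splits into left=[], right=[18, 19]
  root=18; inorder splits into left=[], right=[19]
  root=19; inorder splits into left=[], right=[]
  root=24; inorder splits into left=[], right=[]
Reconstructed level-order: [6, 23, 14, 24, 18, 19]


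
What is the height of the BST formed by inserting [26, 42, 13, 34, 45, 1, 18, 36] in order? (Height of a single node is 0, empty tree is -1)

Insertion order: [26, 42, 13, 34, 45, 1, 18, 36]
Tree (level-order array): [26, 13, 42, 1, 18, 34, 45, None, None, None, None, None, 36]
Compute height bottom-up (empty subtree = -1):
  height(1) = 1 + max(-1, -1) = 0
  height(18) = 1 + max(-1, -1) = 0
  height(13) = 1 + max(0, 0) = 1
  height(36) = 1 + max(-1, -1) = 0
  height(34) = 1 + max(-1, 0) = 1
  height(45) = 1 + max(-1, -1) = 0
  height(42) = 1 + max(1, 0) = 2
  height(26) = 1 + max(1, 2) = 3
Height = 3


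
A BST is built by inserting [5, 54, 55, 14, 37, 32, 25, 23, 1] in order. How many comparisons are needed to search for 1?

Search path for 1: 5 -> 1
Found: True
Comparisons: 2


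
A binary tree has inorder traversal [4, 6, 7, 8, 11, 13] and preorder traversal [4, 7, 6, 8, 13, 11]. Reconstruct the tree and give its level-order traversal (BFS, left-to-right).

Inorder:  [4, 6, 7, 8, 11, 13]
Preorder: [4, 7, 6, 8, 13, 11]
Algorithm: preorder visits root first, so consume preorder in order;
for each root, split the current inorder slice at that value into
left-subtree inorder and right-subtree inorder, then recurse.
Recursive splits:
  root=4; inorder splits into left=[], right=[6, 7, 8, 11, 13]
  root=7; inorder splits into left=[6], right=[8, 11, 13]
  root=6; inorder splits into left=[], right=[]
  root=8; inorder splits into left=[], right=[11, 13]
  root=13; inorder splits into left=[11], right=[]
  root=11; inorder splits into left=[], right=[]
Reconstructed level-order: [4, 7, 6, 8, 13, 11]


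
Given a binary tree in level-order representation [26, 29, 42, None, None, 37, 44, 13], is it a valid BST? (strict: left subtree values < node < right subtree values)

Level-order array: [26, 29, 42, None, None, 37, 44, 13]
Validate using subtree bounds (lo, hi): at each node, require lo < value < hi,
then recurse left with hi=value and right with lo=value.
Preorder trace (stopping at first violation):
  at node 26 with bounds (-inf, +inf): OK
  at node 29 with bounds (-inf, 26): VIOLATION
Node 29 violates its bound: not (-inf < 29 < 26).
Result: Not a valid BST


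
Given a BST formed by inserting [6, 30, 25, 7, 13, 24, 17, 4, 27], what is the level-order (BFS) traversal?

Tree insertion order: [6, 30, 25, 7, 13, 24, 17, 4, 27]
Tree (level-order array): [6, 4, 30, None, None, 25, None, 7, 27, None, 13, None, None, None, 24, 17]
BFS from the root, enqueuing left then right child of each popped node:
  queue [6] -> pop 6, enqueue [4, 30], visited so far: [6]
  queue [4, 30] -> pop 4, enqueue [none], visited so far: [6, 4]
  queue [30] -> pop 30, enqueue [25], visited so far: [6, 4, 30]
  queue [25] -> pop 25, enqueue [7, 27], visited so far: [6, 4, 30, 25]
  queue [7, 27] -> pop 7, enqueue [13], visited so far: [6, 4, 30, 25, 7]
  queue [27, 13] -> pop 27, enqueue [none], visited so far: [6, 4, 30, 25, 7, 27]
  queue [13] -> pop 13, enqueue [24], visited so far: [6, 4, 30, 25, 7, 27, 13]
  queue [24] -> pop 24, enqueue [17], visited so far: [6, 4, 30, 25, 7, 27, 13, 24]
  queue [17] -> pop 17, enqueue [none], visited so far: [6, 4, 30, 25, 7, 27, 13, 24, 17]
Result: [6, 4, 30, 25, 7, 27, 13, 24, 17]


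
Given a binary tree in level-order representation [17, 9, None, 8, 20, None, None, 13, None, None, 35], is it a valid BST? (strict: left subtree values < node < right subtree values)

Level-order array: [17, 9, None, 8, 20, None, None, 13, None, None, 35]
Validate using subtree bounds (lo, hi): at each node, require lo < value < hi,
then recurse left with hi=value and right with lo=value.
Preorder trace (stopping at first violation):
  at node 17 with bounds (-inf, +inf): OK
  at node 9 with bounds (-inf, 17): OK
  at node 8 with bounds (-inf, 9): OK
  at node 20 with bounds (9, 17): VIOLATION
Node 20 violates its bound: not (9 < 20 < 17).
Result: Not a valid BST


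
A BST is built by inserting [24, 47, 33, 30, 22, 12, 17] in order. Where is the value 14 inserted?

Starting tree (level order): [24, 22, 47, 12, None, 33, None, None, 17, 30]
Insertion path: 24 -> 22 -> 12 -> 17
Result: insert 14 as left child of 17
Final tree (level order): [24, 22, 47, 12, None, 33, None, None, 17, 30, None, 14]


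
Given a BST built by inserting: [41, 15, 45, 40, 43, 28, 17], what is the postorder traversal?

Tree insertion order: [41, 15, 45, 40, 43, 28, 17]
Tree (level-order array): [41, 15, 45, None, 40, 43, None, 28, None, None, None, 17]
Postorder traversal: [17, 28, 40, 15, 43, 45, 41]


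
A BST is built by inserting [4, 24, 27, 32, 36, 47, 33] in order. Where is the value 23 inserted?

Starting tree (level order): [4, None, 24, None, 27, None, 32, None, 36, 33, 47]
Insertion path: 4 -> 24
Result: insert 23 as left child of 24
Final tree (level order): [4, None, 24, 23, 27, None, None, None, 32, None, 36, 33, 47]


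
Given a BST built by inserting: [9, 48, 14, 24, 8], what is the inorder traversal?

Tree insertion order: [9, 48, 14, 24, 8]
Tree (level-order array): [9, 8, 48, None, None, 14, None, None, 24]
Inorder traversal: [8, 9, 14, 24, 48]


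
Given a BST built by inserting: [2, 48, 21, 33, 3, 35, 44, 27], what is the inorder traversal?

Tree insertion order: [2, 48, 21, 33, 3, 35, 44, 27]
Tree (level-order array): [2, None, 48, 21, None, 3, 33, None, None, 27, 35, None, None, None, 44]
Inorder traversal: [2, 3, 21, 27, 33, 35, 44, 48]


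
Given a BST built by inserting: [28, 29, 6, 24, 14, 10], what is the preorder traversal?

Tree insertion order: [28, 29, 6, 24, 14, 10]
Tree (level-order array): [28, 6, 29, None, 24, None, None, 14, None, 10]
Preorder traversal: [28, 6, 24, 14, 10, 29]


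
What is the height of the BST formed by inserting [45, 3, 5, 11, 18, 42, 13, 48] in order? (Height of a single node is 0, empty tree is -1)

Insertion order: [45, 3, 5, 11, 18, 42, 13, 48]
Tree (level-order array): [45, 3, 48, None, 5, None, None, None, 11, None, 18, 13, 42]
Compute height bottom-up (empty subtree = -1):
  height(13) = 1 + max(-1, -1) = 0
  height(42) = 1 + max(-1, -1) = 0
  height(18) = 1 + max(0, 0) = 1
  height(11) = 1 + max(-1, 1) = 2
  height(5) = 1 + max(-1, 2) = 3
  height(3) = 1 + max(-1, 3) = 4
  height(48) = 1 + max(-1, -1) = 0
  height(45) = 1 + max(4, 0) = 5
Height = 5


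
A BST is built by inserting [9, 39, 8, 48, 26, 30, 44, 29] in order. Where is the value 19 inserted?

Starting tree (level order): [9, 8, 39, None, None, 26, 48, None, 30, 44, None, 29]
Insertion path: 9 -> 39 -> 26
Result: insert 19 as left child of 26
Final tree (level order): [9, 8, 39, None, None, 26, 48, 19, 30, 44, None, None, None, 29]


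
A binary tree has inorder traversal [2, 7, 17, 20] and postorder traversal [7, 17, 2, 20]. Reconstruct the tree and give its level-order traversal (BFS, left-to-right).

Inorder:   [2, 7, 17, 20]
Postorder: [7, 17, 2, 20]
Algorithm: postorder visits root last, so walk postorder right-to-left;
each value is the root of the current inorder slice — split it at that
value, recurse on the right subtree first, then the left.
Recursive splits:
  root=20; inorder splits into left=[2, 7, 17], right=[]
  root=2; inorder splits into left=[], right=[7, 17]
  root=17; inorder splits into left=[7], right=[]
  root=7; inorder splits into left=[], right=[]
Reconstructed level-order: [20, 2, 17, 7]


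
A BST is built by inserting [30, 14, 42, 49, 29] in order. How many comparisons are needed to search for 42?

Search path for 42: 30 -> 42
Found: True
Comparisons: 2


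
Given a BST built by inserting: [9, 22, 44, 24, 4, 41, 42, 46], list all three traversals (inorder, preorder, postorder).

Tree insertion order: [9, 22, 44, 24, 4, 41, 42, 46]
Tree (level-order array): [9, 4, 22, None, None, None, 44, 24, 46, None, 41, None, None, None, 42]
Inorder (L, root, R): [4, 9, 22, 24, 41, 42, 44, 46]
Preorder (root, L, R): [9, 4, 22, 44, 24, 41, 42, 46]
Postorder (L, R, root): [4, 42, 41, 24, 46, 44, 22, 9]


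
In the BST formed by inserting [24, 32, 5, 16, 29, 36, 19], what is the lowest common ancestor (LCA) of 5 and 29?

Tree insertion order: [24, 32, 5, 16, 29, 36, 19]
Tree (level-order array): [24, 5, 32, None, 16, 29, 36, None, 19]
In a BST, the LCA of p=5, q=29 is the first node v on the
root-to-leaf path with p <= v <= q (go left if both < v, right if both > v).
Walk from root:
  at 24: 5 <= 24 <= 29, this is the LCA
LCA = 24


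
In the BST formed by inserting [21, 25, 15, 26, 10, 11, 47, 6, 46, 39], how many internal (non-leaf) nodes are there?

Tree built from: [21, 25, 15, 26, 10, 11, 47, 6, 46, 39]
Tree (level-order array): [21, 15, 25, 10, None, None, 26, 6, 11, None, 47, None, None, None, None, 46, None, 39]
Rule: An internal node has at least one child.
Per-node child counts:
  node 21: 2 child(ren)
  node 15: 1 child(ren)
  node 10: 2 child(ren)
  node 6: 0 child(ren)
  node 11: 0 child(ren)
  node 25: 1 child(ren)
  node 26: 1 child(ren)
  node 47: 1 child(ren)
  node 46: 1 child(ren)
  node 39: 0 child(ren)
Matching nodes: [21, 15, 10, 25, 26, 47, 46]
Count of internal (non-leaf) nodes: 7


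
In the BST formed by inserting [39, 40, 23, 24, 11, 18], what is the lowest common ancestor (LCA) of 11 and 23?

Tree insertion order: [39, 40, 23, 24, 11, 18]
Tree (level-order array): [39, 23, 40, 11, 24, None, None, None, 18]
In a BST, the LCA of p=11, q=23 is the first node v on the
root-to-leaf path with p <= v <= q (go left if both < v, right if both > v).
Walk from root:
  at 39: both 11 and 23 < 39, go left
  at 23: 11 <= 23 <= 23, this is the LCA
LCA = 23


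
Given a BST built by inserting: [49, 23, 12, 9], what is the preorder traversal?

Tree insertion order: [49, 23, 12, 9]
Tree (level-order array): [49, 23, None, 12, None, 9]
Preorder traversal: [49, 23, 12, 9]


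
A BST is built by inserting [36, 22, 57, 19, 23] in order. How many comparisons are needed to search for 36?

Search path for 36: 36
Found: True
Comparisons: 1


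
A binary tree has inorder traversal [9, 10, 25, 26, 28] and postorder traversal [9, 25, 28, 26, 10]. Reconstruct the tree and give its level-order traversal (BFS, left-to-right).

Inorder:   [9, 10, 25, 26, 28]
Postorder: [9, 25, 28, 26, 10]
Algorithm: postorder visits root last, so walk postorder right-to-left;
each value is the root of the current inorder slice — split it at that
value, recurse on the right subtree first, then the left.
Recursive splits:
  root=10; inorder splits into left=[9], right=[25, 26, 28]
  root=26; inorder splits into left=[25], right=[28]
  root=28; inorder splits into left=[], right=[]
  root=25; inorder splits into left=[], right=[]
  root=9; inorder splits into left=[], right=[]
Reconstructed level-order: [10, 9, 26, 25, 28]


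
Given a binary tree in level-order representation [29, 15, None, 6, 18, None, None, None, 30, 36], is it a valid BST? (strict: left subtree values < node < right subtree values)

Level-order array: [29, 15, None, 6, 18, None, None, None, 30, 36]
Validate using subtree bounds (lo, hi): at each node, require lo < value < hi,
then recurse left with hi=value and right with lo=value.
Preorder trace (stopping at first violation):
  at node 29 with bounds (-inf, +inf): OK
  at node 15 with bounds (-inf, 29): OK
  at node 6 with bounds (-inf, 15): OK
  at node 18 with bounds (15, 29): OK
  at node 30 with bounds (18, 29): VIOLATION
Node 30 violates its bound: not (18 < 30 < 29).
Result: Not a valid BST


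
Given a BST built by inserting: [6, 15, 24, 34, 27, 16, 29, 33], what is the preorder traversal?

Tree insertion order: [6, 15, 24, 34, 27, 16, 29, 33]
Tree (level-order array): [6, None, 15, None, 24, 16, 34, None, None, 27, None, None, 29, None, 33]
Preorder traversal: [6, 15, 24, 16, 34, 27, 29, 33]


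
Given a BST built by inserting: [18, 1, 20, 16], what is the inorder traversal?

Tree insertion order: [18, 1, 20, 16]
Tree (level-order array): [18, 1, 20, None, 16]
Inorder traversal: [1, 16, 18, 20]


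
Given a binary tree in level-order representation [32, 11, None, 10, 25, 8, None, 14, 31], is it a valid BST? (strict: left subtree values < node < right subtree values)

Level-order array: [32, 11, None, 10, 25, 8, None, 14, 31]
Validate using subtree bounds (lo, hi): at each node, require lo < value < hi,
then recurse left with hi=value and right with lo=value.
Preorder trace (stopping at first violation):
  at node 32 with bounds (-inf, +inf): OK
  at node 11 with bounds (-inf, 32): OK
  at node 10 with bounds (-inf, 11): OK
  at node 8 with bounds (-inf, 10): OK
  at node 25 with bounds (11, 32): OK
  at node 14 with bounds (11, 25): OK
  at node 31 with bounds (25, 32): OK
No violation found at any node.
Result: Valid BST


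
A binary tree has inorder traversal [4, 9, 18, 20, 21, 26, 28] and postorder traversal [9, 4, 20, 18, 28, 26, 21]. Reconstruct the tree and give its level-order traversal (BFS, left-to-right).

Inorder:   [4, 9, 18, 20, 21, 26, 28]
Postorder: [9, 4, 20, 18, 28, 26, 21]
Algorithm: postorder visits root last, so walk postorder right-to-left;
each value is the root of the current inorder slice — split it at that
value, recurse on the right subtree first, then the left.
Recursive splits:
  root=21; inorder splits into left=[4, 9, 18, 20], right=[26, 28]
  root=26; inorder splits into left=[], right=[28]
  root=28; inorder splits into left=[], right=[]
  root=18; inorder splits into left=[4, 9], right=[20]
  root=20; inorder splits into left=[], right=[]
  root=4; inorder splits into left=[], right=[9]
  root=9; inorder splits into left=[], right=[]
Reconstructed level-order: [21, 18, 26, 4, 20, 28, 9]


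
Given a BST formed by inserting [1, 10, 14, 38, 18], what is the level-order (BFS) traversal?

Tree insertion order: [1, 10, 14, 38, 18]
Tree (level-order array): [1, None, 10, None, 14, None, 38, 18]
BFS from the root, enqueuing left then right child of each popped node:
  queue [1] -> pop 1, enqueue [10], visited so far: [1]
  queue [10] -> pop 10, enqueue [14], visited so far: [1, 10]
  queue [14] -> pop 14, enqueue [38], visited so far: [1, 10, 14]
  queue [38] -> pop 38, enqueue [18], visited so far: [1, 10, 14, 38]
  queue [18] -> pop 18, enqueue [none], visited so far: [1, 10, 14, 38, 18]
Result: [1, 10, 14, 38, 18]


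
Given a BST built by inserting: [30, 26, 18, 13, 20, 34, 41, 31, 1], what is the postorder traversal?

Tree insertion order: [30, 26, 18, 13, 20, 34, 41, 31, 1]
Tree (level-order array): [30, 26, 34, 18, None, 31, 41, 13, 20, None, None, None, None, 1]
Postorder traversal: [1, 13, 20, 18, 26, 31, 41, 34, 30]


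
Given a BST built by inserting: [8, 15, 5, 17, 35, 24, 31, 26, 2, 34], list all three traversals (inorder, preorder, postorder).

Tree insertion order: [8, 15, 5, 17, 35, 24, 31, 26, 2, 34]
Tree (level-order array): [8, 5, 15, 2, None, None, 17, None, None, None, 35, 24, None, None, 31, 26, 34]
Inorder (L, root, R): [2, 5, 8, 15, 17, 24, 26, 31, 34, 35]
Preorder (root, L, R): [8, 5, 2, 15, 17, 35, 24, 31, 26, 34]
Postorder (L, R, root): [2, 5, 26, 34, 31, 24, 35, 17, 15, 8]


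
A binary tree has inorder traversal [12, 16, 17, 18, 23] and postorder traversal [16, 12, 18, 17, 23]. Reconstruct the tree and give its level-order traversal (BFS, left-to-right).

Inorder:   [12, 16, 17, 18, 23]
Postorder: [16, 12, 18, 17, 23]
Algorithm: postorder visits root last, so walk postorder right-to-left;
each value is the root of the current inorder slice — split it at that
value, recurse on the right subtree first, then the left.
Recursive splits:
  root=23; inorder splits into left=[12, 16, 17, 18], right=[]
  root=17; inorder splits into left=[12, 16], right=[18]
  root=18; inorder splits into left=[], right=[]
  root=12; inorder splits into left=[], right=[16]
  root=16; inorder splits into left=[], right=[]
Reconstructed level-order: [23, 17, 12, 18, 16]


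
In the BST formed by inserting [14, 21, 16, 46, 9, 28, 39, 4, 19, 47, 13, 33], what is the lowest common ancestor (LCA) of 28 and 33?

Tree insertion order: [14, 21, 16, 46, 9, 28, 39, 4, 19, 47, 13, 33]
Tree (level-order array): [14, 9, 21, 4, 13, 16, 46, None, None, None, None, None, 19, 28, 47, None, None, None, 39, None, None, 33]
In a BST, the LCA of p=28, q=33 is the first node v on the
root-to-leaf path with p <= v <= q (go left if both < v, right if both > v).
Walk from root:
  at 14: both 28 and 33 > 14, go right
  at 21: both 28 and 33 > 21, go right
  at 46: both 28 and 33 < 46, go left
  at 28: 28 <= 28 <= 33, this is the LCA
LCA = 28


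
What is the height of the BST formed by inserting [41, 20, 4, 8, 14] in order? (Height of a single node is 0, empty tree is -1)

Insertion order: [41, 20, 4, 8, 14]
Tree (level-order array): [41, 20, None, 4, None, None, 8, None, 14]
Compute height bottom-up (empty subtree = -1):
  height(14) = 1 + max(-1, -1) = 0
  height(8) = 1 + max(-1, 0) = 1
  height(4) = 1 + max(-1, 1) = 2
  height(20) = 1 + max(2, -1) = 3
  height(41) = 1 + max(3, -1) = 4
Height = 4


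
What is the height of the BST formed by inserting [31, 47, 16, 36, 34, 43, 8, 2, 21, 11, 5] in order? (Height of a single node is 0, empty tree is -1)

Insertion order: [31, 47, 16, 36, 34, 43, 8, 2, 21, 11, 5]
Tree (level-order array): [31, 16, 47, 8, 21, 36, None, 2, 11, None, None, 34, 43, None, 5]
Compute height bottom-up (empty subtree = -1):
  height(5) = 1 + max(-1, -1) = 0
  height(2) = 1 + max(-1, 0) = 1
  height(11) = 1 + max(-1, -1) = 0
  height(8) = 1 + max(1, 0) = 2
  height(21) = 1 + max(-1, -1) = 0
  height(16) = 1 + max(2, 0) = 3
  height(34) = 1 + max(-1, -1) = 0
  height(43) = 1 + max(-1, -1) = 0
  height(36) = 1 + max(0, 0) = 1
  height(47) = 1 + max(1, -1) = 2
  height(31) = 1 + max(3, 2) = 4
Height = 4


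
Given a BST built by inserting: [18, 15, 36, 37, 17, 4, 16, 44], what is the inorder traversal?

Tree insertion order: [18, 15, 36, 37, 17, 4, 16, 44]
Tree (level-order array): [18, 15, 36, 4, 17, None, 37, None, None, 16, None, None, 44]
Inorder traversal: [4, 15, 16, 17, 18, 36, 37, 44]


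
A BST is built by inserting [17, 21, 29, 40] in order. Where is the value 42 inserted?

Starting tree (level order): [17, None, 21, None, 29, None, 40]
Insertion path: 17 -> 21 -> 29 -> 40
Result: insert 42 as right child of 40
Final tree (level order): [17, None, 21, None, 29, None, 40, None, 42]


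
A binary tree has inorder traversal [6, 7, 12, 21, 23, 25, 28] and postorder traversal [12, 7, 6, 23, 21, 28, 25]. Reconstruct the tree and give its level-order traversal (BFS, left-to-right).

Inorder:   [6, 7, 12, 21, 23, 25, 28]
Postorder: [12, 7, 6, 23, 21, 28, 25]
Algorithm: postorder visits root last, so walk postorder right-to-left;
each value is the root of the current inorder slice — split it at that
value, recurse on the right subtree first, then the left.
Recursive splits:
  root=25; inorder splits into left=[6, 7, 12, 21, 23], right=[28]
  root=28; inorder splits into left=[], right=[]
  root=21; inorder splits into left=[6, 7, 12], right=[23]
  root=23; inorder splits into left=[], right=[]
  root=6; inorder splits into left=[], right=[7, 12]
  root=7; inorder splits into left=[], right=[12]
  root=12; inorder splits into left=[], right=[]
Reconstructed level-order: [25, 21, 28, 6, 23, 7, 12]
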